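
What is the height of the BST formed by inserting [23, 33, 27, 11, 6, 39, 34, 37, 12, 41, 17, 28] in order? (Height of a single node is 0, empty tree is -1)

Insertion order: [23, 33, 27, 11, 6, 39, 34, 37, 12, 41, 17, 28]
Tree (level-order array): [23, 11, 33, 6, 12, 27, 39, None, None, None, 17, None, 28, 34, 41, None, None, None, None, None, 37]
Compute height bottom-up (empty subtree = -1):
  height(6) = 1 + max(-1, -1) = 0
  height(17) = 1 + max(-1, -1) = 0
  height(12) = 1 + max(-1, 0) = 1
  height(11) = 1 + max(0, 1) = 2
  height(28) = 1 + max(-1, -1) = 0
  height(27) = 1 + max(-1, 0) = 1
  height(37) = 1 + max(-1, -1) = 0
  height(34) = 1 + max(-1, 0) = 1
  height(41) = 1 + max(-1, -1) = 0
  height(39) = 1 + max(1, 0) = 2
  height(33) = 1 + max(1, 2) = 3
  height(23) = 1 + max(2, 3) = 4
Height = 4


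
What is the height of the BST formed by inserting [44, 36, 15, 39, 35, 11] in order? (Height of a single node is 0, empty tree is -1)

Insertion order: [44, 36, 15, 39, 35, 11]
Tree (level-order array): [44, 36, None, 15, 39, 11, 35]
Compute height bottom-up (empty subtree = -1):
  height(11) = 1 + max(-1, -1) = 0
  height(35) = 1 + max(-1, -1) = 0
  height(15) = 1 + max(0, 0) = 1
  height(39) = 1 + max(-1, -1) = 0
  height(36) = 1 + max(1, 0) = 2
  height(44) = 1 + max(2, -1) = 3
Height = 3


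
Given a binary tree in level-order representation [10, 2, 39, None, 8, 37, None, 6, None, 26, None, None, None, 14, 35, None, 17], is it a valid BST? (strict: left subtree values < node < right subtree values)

Level-order array: [10, 2, 39, None, 8, 37, None, 6, None, 26, None, None, None, 14, 35, None, 17]
Validate using subtree bounds (lo, hi): at each node, require lo < value < hi,
then recurse left with hi=value and right with lo=value.
Preorder trace (stopping at first violation):
  at node 10 with bounds (-inf, +inf): OK
  at node 2 with bounds (-inf, 10): OK
  at node 8 with bounds (2, 10): OK
  at node 6 with bounds (2, 8): OK
  at node 39 with bounds (10, +inf): OK
  at node 37 with bounds (10, 39): OK
  at node 26 with bounds (10, 37): OK
  at node 14 with bounds (10, 26): OK
  at node 17 with bounds (14, 26): OK
  at node 35 with bounds (26, 37): OK
No violation found at any node.
Result: Valid BST


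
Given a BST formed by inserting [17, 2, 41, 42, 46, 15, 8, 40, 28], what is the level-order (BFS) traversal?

Tree insertion order: [17, 2, 41, 42, 46, 15, 8, 40, 28]
Tree (level-order array): [17, 2, 41, None, 15, 40, 42, 8, None, 28, None, None, 46]
BFS from the root, enqueuing left then right child of each popped node:
  queue [17] -> pop 17, enqueue [2, 41], visited so far: [17]
  queue [2, 41] -> pop 2, enqueue [15], visited so far: [17, 2]
  queue [41, 15] -> pop 41, enqueue [40, 42], visited so far: [17, 2, 41]
  queue [15, 40, 42] -> pop 15, enqueue [8], visited so far: [17, 2, 41, 15]
  queue [40, 42, 8] -> pop 40, enqueue [28], visited so far: [17, 2, 41, 15, 40]
  queue [42, 8, 28] -> pop 42, enqueue [46], visited so far: [17, 2, 41, 15, 40, 42]
  queue [8, 28, 46] -> pop 8, enqueue [none], visited so far: [17, 2, 41, 15, 40, 42, 8]
  queue [28, 46] -> pop 28, enqueue [none], visited so far: [17, 2, 41, 15, 40, 42, 8, 28]
  queue [46] -> pop 46, enqueue [none], visited so far: [17, 2, 41, 15, 40, 42, 8, 28, 46]
Result: [17, 2, 41, 15, 40, 42, 8, 28, 46]


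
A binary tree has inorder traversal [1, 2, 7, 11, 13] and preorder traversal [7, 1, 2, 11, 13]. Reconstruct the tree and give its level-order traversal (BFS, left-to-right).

Inorder:  [1, 2, 7, 11, 13]
Preorder: [7, 1, 2, 11, 13]
Algorithm: preorder visits root first, so consume preorder in order;
for each root, split the current inorder slice at that value into
left-subtree inorder and right-subtree inorder, then recurse.
Recursive splits:
  root=7; inorder splits into left=[1, 2], right=[11, 13]
  root=1; inorder splits into left=[], right=[2]
  root=2; inorder splits into left=[], right=[]
  root=11; inorder splits into left=[], right=[13]
  root=13; inorder splits into left=[], right=[]
Reconstructed level-order: [7, 1, 11, 2, 13]


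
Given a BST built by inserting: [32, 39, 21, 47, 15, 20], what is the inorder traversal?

Tree insertion order: [32, 39, 21, 47, 15, 20]
Tree (level-order array): [32, 21, 39, 15, None, None, 47, None, 20]
Inorder traversal: [15, 20, 21, 32, 39, 47]


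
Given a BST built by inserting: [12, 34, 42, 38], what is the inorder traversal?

Tree insertion order: [12, 34, 42, 38]
Tree (level-order array): [12, None, 34, None, 42, 38]
Inorder traversal: [12, 34, 38, 42]


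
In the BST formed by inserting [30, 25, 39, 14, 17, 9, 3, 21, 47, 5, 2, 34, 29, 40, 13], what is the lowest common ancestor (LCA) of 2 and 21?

Tree insertion order: [30, 25, 39, 14, 17, 9, 3, 21, 47, 5, 2, 34, 29, 40, 13]
Tree (level-order array): [30, 25, 39, 14, 29, 34, 47, 9, 17, None, None, None, None, 40, None, 3, 13, None, 21, None, None, 2, 5]
In a BST, the LCA of p=2, q=21 is the first node v on the
root-to-leaf path with p <= v <= q (go left if both < v, right if both > v).
Walk from root:
  at 30: both 2 and 21 < 30, go left
  at 25: both 2 and 21 < 25, go left
  at 14: 2 <= 14 <= 21, this is the LCA
LCA = 14


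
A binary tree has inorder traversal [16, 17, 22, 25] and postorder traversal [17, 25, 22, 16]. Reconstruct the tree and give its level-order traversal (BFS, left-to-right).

Inorder:   [16, 17, 22, 25]
Postorder: [17, 25, 22, 16]
Algorithm: postorder visits root last, so walk postorder right-to-left;
each value is the root of the current inorder slice — split it at that
value, recurse on the right subtree first, then the left.
Recursive splits:
  root=16; inorder splits into left=[], right=[17, 22, 25]
  root=22; inorder splits into left=[17], right=[25]
  root=25; inorder splits into left=[], right=[]
  root=17; inorder splits into left=[], right=[]
Reconstructed level-order: [16, 22, 17, 25]


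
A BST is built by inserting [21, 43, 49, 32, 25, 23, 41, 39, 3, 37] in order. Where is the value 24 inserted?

Starting tree (level order): [21, 3, 43, None, None, 32, 49, 25, 41, None, None, 23, None, 39, None, None, None, 37]
Insertion path: 21 -> 43 -> 32 -> 25 -> 23
Result: insert 24 as right child of 23
Final tree (level order): [21, 3, 43, None, None, 32, 49, 25, 41, None, None, 23, None, 39, None, None, 24, 37]


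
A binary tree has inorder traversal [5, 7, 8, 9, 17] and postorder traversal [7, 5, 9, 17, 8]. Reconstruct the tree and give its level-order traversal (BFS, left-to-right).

Inorder:   [5, 7, 8, 9, 17]
Postorder: [7, 5, 9, 17, 8]
Algorithm: postorder visits root last, so walk postorder right-to-left;
each value is the root of the current inorder slice — split it at that
value, recurse on the right subtree first, then the left.
Recursive splits:
  root=8; inorder splits into left=[5, 7], right=[9, 17]
  root=17; inorder splits into left=[9], right=[]
  root=9; inorder splits into left=[], right=[]
  root=5; inorder splits into left=[], right=[7]
  root=7; inorder splits into left=[], right=[]
Reconstructed level-order: [8, 5, 17, 7, 9]


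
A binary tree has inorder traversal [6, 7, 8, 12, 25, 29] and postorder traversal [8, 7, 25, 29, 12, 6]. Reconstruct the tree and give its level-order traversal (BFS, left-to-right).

Inorder:   [6, 7, 8, 12, 25, 29]
Postorder: [8, 7, 25, 29, 12, 6]
Algorithm: postorder visits root last, so walk postorder right-to-left;
each value is the root of the current inorder slice — split it at that
value, recurse on the right subtree first, then the left.
Recursive splits:
  root=6; inorder splits into left=[], right=[7, 8, 12, 25, 29]
  root=12; inorder splits into left=[7, 8], right=[25, 29]
  root=29; inorder splits into left=[25], right=[]
  root=25; inorder splits into left=[], right=[]
  root=7; inorder splits into left=[], right=[8]
  root=8; inorder splits into left=[], right=[]
Reconstructed level-order: [6, 12, 7, 29, 8, 25]


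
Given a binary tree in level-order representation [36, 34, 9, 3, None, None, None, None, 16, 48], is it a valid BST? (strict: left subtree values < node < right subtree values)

Level-order array: [36, 34, 9, 3, None, None, None, None, 16, 48]
Validate using subtree bounds (lo, hi): at each node, require lo < value < hi,
then recurse left with hi=value and right with lo=value.
Preorder trace (stopping at first violation):
  at node 36 with bounds (-inf, +inf): OK
  at node 34 with bounds (-inf, 36): OK
  at node 3 with bounds (-inf, 34): OK
  at node 16 with bounds (3, 34): OK
  at node 48 with bounds (3, 16): VIOLATION
Node 48 violates its bound: not (3 < 48 < 16).
Result: Not a valid BST


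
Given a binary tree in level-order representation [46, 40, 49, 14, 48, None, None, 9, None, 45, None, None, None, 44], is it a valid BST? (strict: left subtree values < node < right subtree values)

Level-order array: [46, 40, 49, 14, 48, None, None, 9, None, 45, None, None, None, 44]
Validate using subtree bounds (lo, hi): at each node, require lo < value < hi,
then recurse left with hi=value and right with lo=value.
Preorder trace (stopping at first violation):
  at node 46 with bounds (-inf, +inf): OK
  at node 40 with bounds (-inf, 46): OK
  at node 14 with bounds (-inf, 40): OK
  at node 9 with bounds (-inf, 14): OK
  at node 48 with bounds (40, 46): VIOLATION
Node 48 violates its bound: not (40 < 48 < 46).
Result: Not a valid BST


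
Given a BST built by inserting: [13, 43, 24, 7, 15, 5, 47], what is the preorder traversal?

Tree insertion order: [13, 43, 24, 7, 15, 5, 47]
Tree (level-order array): [13, 7, 43, 5, None, 24, 47, None, None, 15]
Preorder traversal: [13, 7, 5, 43, 24, 15, 47]


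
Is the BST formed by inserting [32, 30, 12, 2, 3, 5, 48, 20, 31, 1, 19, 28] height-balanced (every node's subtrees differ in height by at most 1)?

Tree (level-order array): [32, 30, 48, 12, 31, None, None, 2, 20, None, None, 1, 3, 19, 28, None, None, None, 5]
Definition: a tree is height-balanced if, at every node, |h(left) - h(right)| <= 1 (empty subtree has height -1).
Bottom-up per-node check:
  node 1: h_left=-1, h_right=-1, diff=0 [OK], height=0
  node 5: h_left=-1, h_right=-1, diff=0 [OK], height=0
  node 3: h_left=-1, h_right=0, diff=1 [OK], height=1
  node 2: h_left=0, h_right=1, diff=1 [OK], height=2
  node 19: h_left=-1, h_right=-1, diff=0 [OK], height=0
  node 28: h_left=-1, h_right=-1, diff=0 [OK], height=0
  node 20: h_left=0, h_right=0, diff=0 [OK], height=1
  node 12: h_left=2, h_right=1, diff=1 [OK], height=3
  node 31: h_left=-1, h_right=-1, diff=0 [OK], height=0
  node 30: h_left=3, h_right=0, diff=3 [FAIL (|3-0|=3 > 1)], height=4
  node 48: h_left=-1, h_right=-1, diff=0 [OK], height=0
  node 32: h_left=4, h_right=0, diff=4 [FAIL (|4-0|=4 > 1)], height=5
Node 30 violates the condition: |3 - 0| = 3 > 1.
Result: Not balanced


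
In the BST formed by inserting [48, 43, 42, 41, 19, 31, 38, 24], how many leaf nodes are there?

Tree built from: [48, 43, 42, 41, 19, 31, 38, 24]
Tree (level-order array): [48, 43, None, 42, None, 41, None, 19, None, None, 31, 24, 38]
Rule: A leaf has 0 children.
Per-node child counts:
  node 48: 1 child(ren)
  node 43: 1 child(ren)
  node 42: 1 child(ren)
  node 41: 1 child(ren)
  node 19: 1 child(ren)
  node 31: 2 child(ren)
  node 24: 0 child(ren)
  node 38: 0 child(ren)
Matching nodes: [24, 38]
Count of leaf nodes: 2


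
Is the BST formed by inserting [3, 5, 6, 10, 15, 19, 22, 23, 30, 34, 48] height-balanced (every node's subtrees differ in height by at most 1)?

Tree (level-order array): [3, None, 5, None, 6, None, 10, None, 15, None, 19, None, 22, None, 23, None, 30, None, 34, None, 48]
Definition: a tree is height-balanced if, at every node, |h(left) - h(right)| <= 1 (empty subtree has height -1).
Bottom-up per-node check:
  node 48: h_left=-1, h_right=-1, diff=0 [OK], height=0
  node 34: h_left=-1, h_right=0, diff=1 [OK], height=1
  node 30: h_left=-1, h_right=1, diff=2 [FAIL (|-1-1|=2 > 1)], height=2
  node 23: h_left=-1, h_right=2, diff=3 [FAIL (|-1-2|=3 > 1)], height=3
  node 22: h_left=-1, h_right=3, diff=4 [FAIL (|-1-3|=4 > 1)], height=4
  node 19: h_left=-1, h_right=4, diff=5 [FAIL (|-1-4|=5 > 1)], height=5
  node 15: h_left=-1, h_right=5, diff=6 [FAIL (|-1-5|=6 > 1)], height=6
  node 10: h_left=-1, h_right=6, diff=7 [FAIL (|-1-6|=7 > 1)], height=7
  node 6: h_left=-1, h_right=7, diff=8 [FAIL (|-1-7|=8 > 1)], height=8
  node 5: h_left=-1, h_right=8, diff=9 [FAIL (|-1-8|=9 > 1)], height=9
  node 3: h_left=-1, h_right=9, diff=10 [FAIL (|-1-9|=10 > 1)], height=10
Node 30 violates the condition: |-1 - 1| = 2 > 1.
Result: Not balanced


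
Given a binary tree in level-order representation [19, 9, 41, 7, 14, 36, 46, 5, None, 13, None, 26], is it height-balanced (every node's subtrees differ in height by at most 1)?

Tree (level-order array): [19, 9, 41, 7, 14, 36, 46, 5, None, 13, None, 26]
Definition: a tree is height-balanced if, at every node, |h(left) - h(right)| <= 1 (empty subtree has height -1).
Bottom-up per-node check:
  node 5: h_left=-1, h_right=-1, diff=0 [OK], height=0
  node 7: h_left=0, h_right=-1, diff=1 [OK], height=1
  node 13: h_left=-1, h_right=-1, diff=0 [OK], height=0
  node 14: h_left=0, h_right=-1, diff=1 [OK], height=1
  node 9: h_left=1, h_right=1, diff=0 [OK], height=2
  node 26: h_left=-1, h_right=-1, diff=0 [OK], height=0
  node 36: h_left=0, h_right=-1, diff=1 [OK], height=1
  node 46: h_left=-1, h_right=-1, diff=0 [OK], height=0
  node 41: h_left=1, h_right=0, diff=1 [OK], height=2
  node 19: h_left=2, h_right=2, diff=0 [OK], height=3
All nodes satisfy the balance condition.
Result: Balanced


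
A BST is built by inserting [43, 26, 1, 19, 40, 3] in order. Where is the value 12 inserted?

Starting tree (level order): [43, 26, None, 1, 40, None, 19, None, None, 3]
Insertion path: 43 -> 26 -> 1 -> 19 -> 3
Result: insert 12 as right child of 3
Final tree (level order): [43, 26, None, 1, 40, None, 19, None, None, 3, None, None, 12]


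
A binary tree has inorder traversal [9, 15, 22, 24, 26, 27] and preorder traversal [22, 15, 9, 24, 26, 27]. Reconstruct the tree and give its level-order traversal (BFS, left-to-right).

Inorder:  [9, 15, 22, 24, 26, 27]
Preorder: [22, 15, 9, 24, 26, 27]
Algorithm: preorder visits root first, so consume preorder in order;
for each root, split the current inorder slice at that value into
left-subtree inorder and right-subtree inorder, then recurse.
Recursive splits:
  root=22; inorder splits into left=[9, 15], right=[24, 26, 27]
  root=15; inorder splits into left=[9], right=[]
  root=9; inorder splits into left=[], right=[]
  root=24; inorder splits into left=[], right=[26, 27]
  root=26; inorder splits into left=[], right=[27]
  root=27; inorder splits into left=[], right=[]
Reconstructed level-order: [22, 15, 24, 9, 26, 27]


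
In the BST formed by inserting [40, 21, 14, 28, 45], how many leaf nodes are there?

Tree built from: [40, 21, 14, 28, 45]
Tree (level-order array): [40, 21, 45, 14, 28]
Rule: A leaf has 0 children.
Per-node child counts:
  node 40: 2 child(ren)
  node 21: 2 child(ren)
  node 14: 0 child(ren)
  node 28: 0 child(ren)
  node 45: 0 child(ren)
Matching nodes: [14, 28, 45]
Count of leaf nodes: 3


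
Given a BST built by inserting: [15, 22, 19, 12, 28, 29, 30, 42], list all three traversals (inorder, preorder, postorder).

Tree insertion order: [15, 22, 19, 12, 28, 29, 30, 42]
Tree (level-order array): [15, 12, 22, None, None, 19, 28, None, None, None, 29, None, 30, None, 42]
Inorder (L, root, R): [12, 15, 19, 22, 28, 29, 30, 42]
Preorder (root, L, R): [15, 12, 22, 19, 28, 29, 30, 42]
Postorder (L, R, root): [12, 19, 42, 30, 29, 28, 22, 15]


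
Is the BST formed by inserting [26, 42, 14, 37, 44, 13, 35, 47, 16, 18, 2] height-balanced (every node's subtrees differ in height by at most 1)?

Tree (level-order array): [26, 14, 42, 13, 16, 37, 44, 2, None, None, 18, 35, None, None, 47]
Definition: a tree is height-balanced if, at every node, |h(left) - h(right)| <= 1 (empty subtree has height -1).
Bottom-up per-node check:
  node 2: h_left=-1, h_right=-1, diff=0 [OK], height=0
  node 13: h_left=0, h_right=-1, diff=1 [OK], height=1
  node 18: h_left=-1, h_right=-1, diff=0 [OK], height=0
  node 16: h_left=-1, h_right=0, diff=1 [OK], height=1
  node 14: h_left=1, h_right=1, diff=0 [OK], height=2
  node 35: h_left=-1, h_right=-1, diff=0 [OK], height=0
  node 37: h_left=0, h_right=-1, diff=1 [OK], height=1
  node 47: h_left=-1, h_right=-1, diff=0 [OK], height=0
  node 44: h_left=-1, h_right=0, diff=1 [OK], height=1
  node 42: h_left=1, h_right=1, diff=0 [OK], height=2
  node 26: h_left=2, h_right=2, diff=0 [OK], height=3
All nodes satisfy the balance condition.
Result: Balanced


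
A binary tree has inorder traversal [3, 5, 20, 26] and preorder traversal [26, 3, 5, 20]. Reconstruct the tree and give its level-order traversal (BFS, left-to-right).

Inorder:  [3, 5, 20, 26]
Preorder: [26, 3, 5, 20]
Algorithm: preorder visits root first, so consume preorder in order;
for each root, split the current inorder slice at that value into
left-subtree inorder and right-subtree inorder, then recurse.
Recursive splits:
  root=26; inorder splits into left=[3, 5, 20], right=[]
  root=3; inorder splits into left=[], right=[5, 20]
  root=5; inorder splits into left=[], right=[20]
  root=20; inorder splits into left=[], right=[]
Reconstructed level-order: [26, 3, 5, 20]


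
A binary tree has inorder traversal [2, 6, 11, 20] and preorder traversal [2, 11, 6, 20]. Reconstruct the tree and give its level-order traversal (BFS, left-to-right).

Inorder:  [2, 6, 11, 20]
Preorder: [2, 11, 6, 20]
Algorithm: preorder visits root first, so consume preorder in order;
for each root, split the current inorder slice at that value into
left-subtree inorder and right-subtree inorder, then recurse.
Recursive splits:
  root=2; inorder splits into left=[], right=[6, 11, 20]
  root=11; inorder splits into left=[6], right=[20]
  root=6; inorder splits into left=[], right=[]
  root=20; inorder splits into left=[], right=[]
Reconstructed level-order: [2, 11, 6, 20]


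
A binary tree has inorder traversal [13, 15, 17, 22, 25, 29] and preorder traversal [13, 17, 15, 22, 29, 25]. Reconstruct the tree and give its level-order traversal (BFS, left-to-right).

Inorder:  [13, 15, 17, 22, 25, 29]
Preorder: [13, 17, 15, 22, 29, 25]
Algorithm: preorder visits root first, so consume preorder in order;
for each root, split the current inorder slice at that value into
left-subtree inorder and right-subtree inorder, then recurse.
Recursive splits:
  root=13; inorder splits into left=[], right=[15, 17, 22, 25, 29]
  root=17; inorder splits into left=[15], right=[22, 25, 29]
  root=15; inorder splits into left=[], right=[]
  root=22; inorder splits into left=[], right=[25, 29]
  root=29; inorder splits into left=[25], right=[]
  root=25; inorder splits into left=[], right=[]
Reconstructed level-order: [13, 17, 15, 22, 29, 25]


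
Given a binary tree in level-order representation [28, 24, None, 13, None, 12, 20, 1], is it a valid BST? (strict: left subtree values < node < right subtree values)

Level-order array: [28, 24, None, 13, None, 12, 20, 1]
Validate using subtree bounds (lo, hi): at each node, require lo < value < hi,
then recurse left with hi=value and right with lo=value.
Preorder trace (stopping at first violation):
  at node 28 with bounds (-inf, +inf): OK
  at node 24 with bounds (-inf, 28): OK
  at node 13 with bounds (-inf, 24): OK
  at node 12 with bounds (-inf, 13): OK
  at node 1 with bounds (-inf, 12): OK
  at node 20 with bounds (13, 24): OK
No violation found at any node.
Result: Valid BST


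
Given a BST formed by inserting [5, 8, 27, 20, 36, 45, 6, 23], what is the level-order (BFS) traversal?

Tree insertion order: [5, 8, 27, 20, 36, 45, 6, 23]
Tree (level-order array): [5, None, 8, 6, 27, None, None, 20, 36, None, 23, None, 45]
BFS from the root, enqueuing left then right child of each popped node:
  queue [5] -> pop 5, enqueue [8], visited so far: [5]
  queue [8] -> pop 8, enqueue [6, 27], visited so far: [5, 8]
  queue [6, 27] -> pop 6, enqueue [none], visited so far: [5, 8, 6]
  queue [27] -> pop 27, enqueue [20, 36], visited so far: [5, 8, 6, 27]
  queue [20, 36] -> pop 20, enqueue [23], visited so far: [5, 8, 6, 27, 20]
  queue [36, 23] -> pop 36, enqueue [45], visited so far: [5, 8, 6, 27, 20, 36]
  queue [23, 45] -> pop 23, enqueue [none], visited so far: [5, 8, 6, 27, 20, 36, 23]
  queue [45] -> pop 45, enqueue [none], visited so far: [5, 8, 6, 27, 20, 36, 23, 45]
Result: [5, 8, 6, 27, 20, 36, 23, 45]


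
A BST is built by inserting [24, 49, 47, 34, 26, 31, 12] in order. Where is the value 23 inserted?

Starting tree (level order): [24, 12, 49, None, None, 47, None, 34, None, 26, None, None, 31]
Insertion path: 24 -> 12
Result: insert 23 as right child of 12
Final tree (level order): [24, 12, 49, None, 23, 47, None, None, None, 34, None, 26, None, None, 31]


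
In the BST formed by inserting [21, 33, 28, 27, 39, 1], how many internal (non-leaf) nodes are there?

Tree built from: [21, 33, 28, 27, 39, 1]
Tree (level-order array): [21, 1, 33, None, None, 28, 39, 27]
Rule: An internal node has at least one child.
Per-node child counts:
  node 21: 2 child(ren)
  node 1: 0 child(ren)
  node 33: 2 child(ren)
  node 28: 1 child(ren)
  node 27: 0 child(ren)
  node 39: 0 child(ren)
Matching nodes: [21, 33, 28]
Count of internal (non-leaf) nodes: 3


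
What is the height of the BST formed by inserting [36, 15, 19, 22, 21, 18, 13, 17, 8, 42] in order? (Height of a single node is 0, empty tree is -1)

Insertion order: [36, 15, 19, 22, 21, 18, 13, 17, 8, 42]
Tree (level-order array): [36, 15, 42, 13, 19, None, None, 8, None, 18, 22, None, None, 17, None, 21]
Compute height bottom-up (empty subtree = -1):
  height(8) = 1 + max(-1, -1) = 0
  height(13) = 1 + max(0, -1) = 1
  height(17) = 1 + max(-1, -1) = 0
  height(18) = 1 + max(0, -1) = 1
  height(21) = 1 + max(-1, -1) = 0
  height(22) = 1 + max(0, -1) = 1
  height(19) = 1 + max(1, 1) = 2
  height(15) = 1 + max(1, 2) = 3
  height(42) = 1 + max(-1, -1) = 0
  height(36) = 1 + max(3, 0) = 4
Height = 4


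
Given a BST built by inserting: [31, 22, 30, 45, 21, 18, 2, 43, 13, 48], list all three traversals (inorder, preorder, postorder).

Tree insertion order: [31, 22, 30, 45, 21, 18, 2, 43, 13, 48]
Tree (level-order array): [31, 22, 45, 21, 30, 43, 48, 18, None, None, None, None, None, None, None, 2, None, None, 13]
Inorder (L, root, R): [2, 13, 18, 21, 22, 30, 31, 43, 45, 48]
Preorder (root, L, R): [31, 22, 21, 18, 2, 13, 30, 45, 43, 48]
Postorder (L, R, root): [13, 2, 18, 21, 30, 22, 43, 48, 45, 31]


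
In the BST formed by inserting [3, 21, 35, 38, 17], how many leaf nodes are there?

Tree built from: [3, 21, 35, 38, 17]
Tree (level-order array): [3, None, 21, 17, 35, None, None, None, 38]
Rule: A leaf has 0 children.
Per-node child counts:
  node 3: 1 child(ren)
  node 21: 2 child(ren)
  node 17: 0 child(ren)
  node 35: 1 child(ren)
  node 38: 0 child(ren)
Matching nodes: [17, 38]
Count of leaf nodes: 2


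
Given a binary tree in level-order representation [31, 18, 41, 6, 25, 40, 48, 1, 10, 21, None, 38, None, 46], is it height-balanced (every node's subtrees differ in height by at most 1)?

Tree (level-order array): [31, 18, 41, 6, 25, 40, 48, 1, 10, 21, None, 38, None, 46]
Definition: a tree is height-balanced if, at every node, |h(left) - h(right)| <= 1 (empty subtree has height -1).
Bottom-up per-node check:
  node 1: h_left=-1, h_right=-1, diff=0 [OK], height=0
  node 10: h_left=-1, h_right=-1, diff=0 [OK], height=0
  node 6: h_left=0, h_right=0, diff=0 [OK], height=1
  node 21: h_left=-1, h_right=-1, diff=0 [OK], height=0
  node 25: h_left=0, h_right=-1, diff=1 [OK], height=1
  node 18: h_left=1, h_right=1, diff=0 [OK], height=2
  node 38: h_left=-1, h_right=-1, diff=0 [OK], height=0
  node 40: h_left=0, h_right=-1, diff=1 [OK], height=1
  node 46: h_left=-1, h_right=-1, diff=0 [OK], height=0
  node 48: h_left=0, h_right=-1, diff=1 [OK], height=1
  node 41: h_left=1, h_right=1, diff=0 [OK], height=2
  node 31: h_left=2, h_right=2, diff=0 [OK], height=3
All nodes satisfy the balance condition.
Result: Balanced


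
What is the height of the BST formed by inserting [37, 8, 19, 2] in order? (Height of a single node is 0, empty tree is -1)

Insertion order: [37, 8, 19, 2]
Tree (level-order array): [37, 8, None, 2, 19]
Compute height bottom-up (empty subtree = -1):
  height(2) = 1 + max(-1, -1) = 0
  height(19) = 1 + max(-1, -1) = 0
  height(8) = 1 + max(0, 0) = 1
  height(37) = 1 + max(1, -1) = 2
Height = 2


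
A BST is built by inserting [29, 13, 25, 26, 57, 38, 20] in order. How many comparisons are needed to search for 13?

Search path for 13: 29 -> 13
Found: True
Comparisons: 2


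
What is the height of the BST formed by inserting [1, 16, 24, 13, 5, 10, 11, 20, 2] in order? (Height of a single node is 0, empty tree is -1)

Insertion order: [1, 16, 24, 13, 5, 10, 11, 20, 2]
Tree (level-order array): [1, None, 16, 13, 24, 5, None, 20, None, 2, 10, None, None, None, None, None, 11]
Compute height bottom-up (empty subtree = -1):
  height(2) = 1 + max(-1, -1) = 0
  height(11) = 1 + max(-1, -1) = 0
  height(10) = 1 + max(-1, 0) = 1
  height(5) = 1 + max(0, 1) = 2
  height(13) = 1 + max(2, -1) = 3
  height(20) = 1 + max(-1, -1) = 0
  height(24) = 1 + max(0, -1) = 1
  height(16) = 1 + max(3, 1) = 4
  height(1) = 1 + max(-1, 4) = 5
Height = 5


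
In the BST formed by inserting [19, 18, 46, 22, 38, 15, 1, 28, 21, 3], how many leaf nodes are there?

Tree built from: [19, 18, 46, 22, 38, 15, 1, 28, 21, 3]
Tree (level-order array): [19, 18, 46, 15, None, 22, None, 1, None, 21, 38, None, 3, None, None, 28]
Rule: A leaf has 0 children.
Per-node child counts:
  node 19: 2 child(ren)
  node 18: 1 child(ren)
  node 15: 1 child(ren)
  node 1: 1 child(ren)
  node 3: 0 child(ren)
  node 46: 1 child(ren)
  node 22: 2 child(ren)
  node 21: 0 child(ren)
  node 38: 1 child(ren)
  node 28: 0 child(ren)
Matching nodes: [3, 21, 28]
Count of leaf nodes: 3


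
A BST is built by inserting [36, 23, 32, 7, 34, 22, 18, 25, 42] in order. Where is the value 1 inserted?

Starting tree (level order): [36, 23, 42, 7, 32, None, None, None, 22, 25, 34, 18]
Insertion path: 36 -> 23 -> 7
Result: insert 1 as left child of 7
Final tree (level order): [36, 23, 42, 7, 32, None, None, 1, 22, 25, 34, None, None, 18]


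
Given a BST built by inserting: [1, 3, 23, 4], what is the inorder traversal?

Tree insertion order: [1, 3, 23, 4]
Tree (level-order array): [1, None, 3, None, 23, 4]
Inorder traversal: [1, 3, 4, 23]


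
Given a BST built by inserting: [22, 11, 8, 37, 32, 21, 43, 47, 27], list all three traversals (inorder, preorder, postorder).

Tree insertion order: [22, 11, 8, 37, 32, 21, 43, 47, 27]
Tree (level-order array): [22, 11, 37, 8, 21, 32, 43, None, None, None, None, 27, None, None, 47]
Inorder (L, root, R): [8, 11, 21, 22, 27, 32, 37, 43, 47]
Preorder (root, L, R): [22, 11, 8, 21, 37, 32, 27, 43, 47]
Postorder (L, R, root): [8, 21, 11, 27, 32, 47, 43, 37, 22]


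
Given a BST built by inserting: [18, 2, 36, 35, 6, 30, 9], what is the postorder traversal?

Tree insertion order: [18, 2, 36, 35, 6, 30, 9]
Tree (level-order array): [18, 2, 36, None, 6, 35, None, None, 9, 30]
Postorder traversal: [9, 6, 2, 30, 35, 36, 18]


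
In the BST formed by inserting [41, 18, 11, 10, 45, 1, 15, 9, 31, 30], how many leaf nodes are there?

Tree built from: [41, 18, 11, 10, 45, 1, 15, 9, 31, 30]
Tree (level-order array): [41, 18, 45, 11, 31, None, None, 10, 15, 30, None, 1, None, None, None, None, None, None, 9]
Rule: A leaf has 0 children.
Per-node child counts:
  node 41: 2 child(ren)
  node 18: 2 child(ren)
  node 11: 2 child(ren)
  node 10: 1 child(ren)
  node 1: 1 child(ren)
  node 9: 0 child(ren)
  node 15: 0 child(ren)
  node 31: 1 child(ren)
  node 30: 0 child(ren)
  node 45: 0 child(ren)
Matching nodes: [9, 15, 30, 45]
Count of leaf nodes: 4


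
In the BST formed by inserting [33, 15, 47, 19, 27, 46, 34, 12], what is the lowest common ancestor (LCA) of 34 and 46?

Tree insertion order: [33, 15, 47, 19, 27, 46, 34, 12]
Tree (level-order array): [33, 15, 47, 12, 19, 46, None, None, None, None, 27, 34]
In a BST, the LCA of p=34, q=46 is the first node v on the
root-to-leaf path with p <= v <= q (go left if both < v, right if both > v).
Walk from root:
  at 33: both 34 and 46 > 33, go right
  at 47: both 34 and 46 < 47, go left
  at 46: 34 <= 46 <= 46, this is the LCA
LCA = 46


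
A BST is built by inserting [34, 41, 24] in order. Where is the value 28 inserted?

Starting tree (level order): [34, 24, 41]
Insertion path: 34 -> 24
Result: insert 28 as right child of 24
Final tree (level order): [34, 24, 41, None, 28]


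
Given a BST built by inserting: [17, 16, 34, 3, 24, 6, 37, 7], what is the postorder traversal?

Tree insertion order: [17, 16, 34, 3, 24, 6, 37, 7]
Tree (level-order array): [17, 16, 34, 3, None, 24, 37, None, 6, None, None, None, None, None, 7]
Postorder traversal: [7, 6, 3, 16, 24, 37, 34, 17]


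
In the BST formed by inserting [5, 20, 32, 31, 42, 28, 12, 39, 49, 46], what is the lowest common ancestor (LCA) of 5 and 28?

Tree insertion order: [5, 20, 32, 31, 42, 28, 12, 39, 49, 46]
Tree (level-order array): [5, None, 20, 12, 32, None, None, 31, 42, 28, None, 39, 49, None, None, None, None, 46]
In a BST, the LCA of p=5, q=28 is the first node v on the
root-to-leaf path with p <= v <= q (go left if both < v, right if both > v).
Walk from root:
  at 5: 5 <= 5 <= 28, this is the LCA
LCA = 5


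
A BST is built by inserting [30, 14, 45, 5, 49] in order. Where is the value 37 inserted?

Starting tree (level order): [30, 14, 45, 5, None, None, 49]
Insertion path: 30 -> 45
Result: insert 37 as left child of 45
Final tree (level order): [30, 14, 45, 5, None, 37, 49]


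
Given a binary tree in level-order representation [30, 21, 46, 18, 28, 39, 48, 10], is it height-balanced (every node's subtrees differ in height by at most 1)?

Tree (level-order array): [30, 21, 46, 18, 28, 39, 48, 10]
Definition: a tree is height-balanced if, at every node, |h(left) - h(right)| <= 1 (empty subtree has height -1).
Bottom-up per-node check:
  node 10: h_left=-1, h_right=-1, diff=0 [OK], height=0
  node 18: h_left=0, h_right=-1, diff=1 [OK], height=1
  node 28: h_left=-1, h_right=-1, diff=0 [OK], height=0
  node 21: h_left=1, h_right=0, diff=1 [OK], height=2
  node 39: h_left=-1, h_right=-1, diff=0 [OK], height=0
  node 48: h_left=-1, h_right=-1, diff=0 [OK], height=0
  node 46: h_left=0, h_right=0, diff=0 [OK], height=1
  node 30: h_left=2, h_right=1, diff=1 [OK], height=3
All nodes satisfy the balance condition.
Result: Balanced


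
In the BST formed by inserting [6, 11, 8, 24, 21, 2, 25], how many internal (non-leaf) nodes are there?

Tree built from: [6, 11, 8, 24, 21, 2, 25]
Tree (level-order array): [6, 2, 11, None, None, 8, 24, None, None, 21, 25]
Rule: An internal node has at least one child.
Per-node child counts:
  node 6: 2 child(ren)
  node 2: 0 child(ren)
  node 11: 2 child(ren)
  node 8: 0 child(ren)
  node 24: 2 child(ren)
  node 21: 0 child(ren)
  node 25: 0 child(ren)
Matching nodes: [6, 11, 24]
Count of internal (non-leaf) nodes: 3


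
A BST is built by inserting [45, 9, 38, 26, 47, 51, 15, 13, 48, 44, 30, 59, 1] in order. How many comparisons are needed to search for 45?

Search path for 45: 45
Found: True
Comparisons: 1


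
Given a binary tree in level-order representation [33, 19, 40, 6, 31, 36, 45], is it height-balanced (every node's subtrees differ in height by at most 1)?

Tree (level-order array): [33, 19, 40, 6, 31, 36, 45]
Definition: a tree is height-balanced if, at every node, |h(left) - h(right)| <= 1 (empty subtree has height -1).
Bottom-up per-node check:
  node 6: h_left=-1, h_right=-1, diff=0 [OK], height=0
  node 31: h_left=-1, h_right=-1, diff=0 [OK], height=0
  node 19: h_left=0, h_right=0, diff=0 [OK], height=1
  node 36: h_left=-1, h_right=-1, diff=0 [OK], height=0
  node 45: h_left=-1, h_right=-1, diff=0 [OK], height=0
  node 40: h_left=0, h_right=0, diff=0 [OK], height=1
  node 33: h_left=1, h_right=1, diff=0 [OK], height=2
All nodes satisfy the balance condition.
Result: Balanced


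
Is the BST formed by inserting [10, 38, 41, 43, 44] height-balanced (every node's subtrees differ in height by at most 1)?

Tree (level-order array): [10, None, 38, None, 41, None, 43, None, 44]
Definition: a tree is height-balanced if, at every node, |h(left) - h(right)| <= 1 (empty subtree has height -1).
Bottom-up per-node check:
  node 44: h_left=-1, h_right=-1, diff=0 [OK], height=0
  node 43: h_left=-1, h_right=0, diff=1 [OK], height=1
  node 41: h_left=-1, h_right=1, diff=2 [FAIL (|-1-1|=2 > 1)], height=2
  node 38: h_left=-1, h_right=2, diff=3 [FAIL (|-1-2|=3 > 1)], height=3
  node 10: h_left=-1, h_right=3, diff=4 [FAIL (|-1-3|=4 > 1)], height=4
Node 41 violates the condition: |-1 - 1| = 2 > 1.
Result: Not balanced


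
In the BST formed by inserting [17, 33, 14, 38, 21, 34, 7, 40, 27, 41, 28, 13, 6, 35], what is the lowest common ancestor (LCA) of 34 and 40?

Tree insertion order: [17, 33, 14, 38, 21, 34, 7, 40, 27, 41, 28, 13, 6, 35]
Tree (level-order array): [17, 14, 33, 7, None, 21, 38, 6, 13, None, 27, 34, 40, None, None, None, None, None, 28, None, 35, None, 41]
In a BST, the LCA of p=34, q=40 is the first node v on the
root-to-leaf path with p <= v <= q (go left if both < v, right if both > v).
Walk from root:
  at 17: both 34 and 40 > 17, go right
  at 33: both 34 and 40 > 33, go right
  at 38: 34 <= 38 <= 40, this is the LCA
LCA = 38


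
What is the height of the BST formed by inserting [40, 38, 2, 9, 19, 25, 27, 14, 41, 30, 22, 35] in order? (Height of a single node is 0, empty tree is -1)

Insertion order: [40, 38, 2, 9, 19, 25, 27, 14, 41, 30, 22, 35]
Tree (level-order array): [40, 38, 41, 2, None, None, None, None, 9, None, 19, 14, 25, None, None, 22, 27, None, None, None, 30, None, 35]
Compute height bottom-up (empty subtree = -1):
  height(14) = 1 + max(-1, -1) = 0
  height(22) = 1 + max(-1, -1) = 0
  height(35) = 1 + max(-1, -1) = 0
  height(30) = 1 + max(-1, 0) = 1
  height(27) = 1 + max(-1, 1) = 2
  height(25) = 1 + max(0, 2) = 3
  height(19) = 1 + max(0, 3) = 4
  height(9) = 1 + max(-1, 4) = 5
  height(2) = 1 + max(-1, 5) = 6
  height(38) = 1 + max(6, -1) = 7
  height(41) = 1 + max(-1, -1) = 0
  height(40) = 1 + max(7, 0) = 8
Height = 8


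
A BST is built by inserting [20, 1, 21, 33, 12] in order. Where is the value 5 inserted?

Starting tree (level order): [20, 1, 21, None, 12, None, 33]
Insertion path: 20 -> 1 -> 12
Result: insert 5 as left child of 12
Final tree (level order): [20, 1, 21, None, 12, None, 33, 5]


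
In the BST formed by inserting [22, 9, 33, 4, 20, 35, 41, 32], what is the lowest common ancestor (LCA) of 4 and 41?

Tree insertion order: [22, 9, 33, 4, 20, 35, 41, 32]
Tree (level-order array): [22, 9, 33, 4, 20, 32, 35, None, None, None, None, None, None, None, 41]
In a BST, the LCA of p=4, q=41 is the first node v on the
root-to-leaf path with p <= v <= q (go left if both < v, right if both > v).
Walk from root:
  at 22: 4 <= 22 <= 41, this is the LCA
LCA = 22


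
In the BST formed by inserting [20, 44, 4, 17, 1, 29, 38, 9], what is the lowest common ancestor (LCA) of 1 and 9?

Tree insertion order: [20, 44, 4, 17, 1, 29, 38, 9]
Tree (level-order array): [20, 4, 44, 1, 17, 29, None, None, None, 9, None, None, 38]
In a BST, the LCA of p=1, q=9 is the first node v on the
root-to-leaf path with p <= v <= q (go left if both < v, right if both > v).
Walk from root:
  at 20: both 1 and 9 < 20, go left
  at 4: 1 <= 4 <= 9, this is the LCA
LCA = 4


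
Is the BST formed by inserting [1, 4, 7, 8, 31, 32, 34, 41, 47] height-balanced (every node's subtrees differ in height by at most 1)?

Tree (level-order array): [1, None, 4, None, 7, None, 8, None, 31, None, 32, None, 34, None, 41, None, 47]
Definition: a tree is height-balanced if, at every node, |h(left) - h(right)| <= 1 (empty subtree has height -1).
Bottom-up per-node check:
  node 47: h_left=-1, h_right=-1, diff=0 [OK], height=0
  node 41: h_left=-1, h_right=0, diff=1 [OK], height=1
  node 34: h_left=-1, h_right=1, diff=2 [FAIL (|-1-1|=2 > 1)], height=2
  node 32: h_left=-1, h_right=2, diff=3 [FAIL (|-1-2|=3 > 1)], height=3
  node 31: h_left=-1, h_right=3, diff=4 [FAIL (|-1-3|=4 > 1)], height=4
  node 8: h_left=-1, h_right=4, diff=5 [FAIL (|-1-4|=5 > 1)], height=5
  node 7: h_left=-1, h_right=5, diff=6 [FAIL (|-1-5|=6 > 1)], height=6
  node 4: h_left=-1, h_right=6, diff=7 [FAIL (|-1-6|=7 > 1)], height=7
  node 1: h_left=-1, h_right=7, diff=8 [FAIL (|-1-7|=8 > 1)], height=8
Node 34 violates the condition: |-1 - 1| = 2 > 1.
Result: Not balanced


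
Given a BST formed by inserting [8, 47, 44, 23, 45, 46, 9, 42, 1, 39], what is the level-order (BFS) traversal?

Tree insertion order: [8, 47, 44, 23, 45, 46, 9, 42, 1, 39]
Tree (level-order array): [8, 1, 47, None, None, 44, None, 23, 45, 9, 42, None, 46, None, None, 39]
BFS from the root, enqueuing left then right child of each popped node:
  queue [8] -> pop 8, enqueue [1, 47], visited so far: [8]
  queue [1, 47] -> pop 1, enqueue [none], visited so far: [8, 1]
  queue [47] -> pop 47, enqueue [44], visited so far: [8, 1, 47]
  queue [44] -> pop 44, enqueue [23, 45], visited so far: [8, 1, 47, 44]
  queue [23, 45] -> pop 23, enqueue [9, 42], visited so far: [8, 1, 47, 44, 23]
  queue [45, 9, 42] -> pop 45, enqueue [46], visited so far: [8, 1, 47, 44, 23, 45]
  queue [9, 42, 46] -> pop 9, enqueue [none], visited so far: [8, 1, 47, 44, 23, 45, 9]
  queue [42, 46] -> pop 42, enqueue [39], visited so far: [8, 1, 47, 44, 23, 45, 9, 42]
  queue [46, 39] -> pop 46, enqueue [none], visited so far: [8, 1, 47, 44, 23, 45, 9, 42, 46]
  queue [39] -> pop 39, enqueue [none], visited so far: [8, 1, 47, 44, 23, 45, 9, 42, 46, 39]
Result: [8, 1, 47, 44, 23, 45, 9, 42, 46, 39]


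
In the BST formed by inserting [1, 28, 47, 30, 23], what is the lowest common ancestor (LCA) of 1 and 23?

Tree insertion order: [1, 28, 47, 30, 23]
Tree (level-order array): [1, None, 28, 23, 47, None, None, 30]
In a BST, the LCA of p=1, q=23 is the first node v on the
root-to-leaf path with p <= v <= q (go left if both < v, right if both > v).
Walk from root:
  at 1: 1 <= 1 <= 23, this is the LCA
LCA = 1


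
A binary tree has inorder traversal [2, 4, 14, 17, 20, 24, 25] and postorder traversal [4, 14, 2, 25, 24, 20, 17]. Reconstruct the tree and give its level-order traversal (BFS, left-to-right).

Inorder:   [2, 4, 14, 17, 20, 24, 25]
Postorder: [4, 14, 2, 25, 24, 20, 17]
Algorithm: postorder visits root last, so walk postorder right-to-left;
each value is the root of the current inorder slice — split it at that
value, recurse on the right subtree first, then the left.
Recursive splits:
  root=17; inorder splits into left=[2, 4, 14], right=[20, 24, 25]
  root=20; inorder splits into left=[], right=[24, 25]
  root=24; inorder splits into left=[], right=[25]
  root=25; inorder splits into left=[], right=[]
  root=2; inorder splits into left=[], right=[4, 14]
  root=14; inorder splits into left=[4], right=[]
  root=4; inorder splits into left=[], right=[]
Reconstructed level-order: [17, 2, 20, 14, 24, 4, 25]


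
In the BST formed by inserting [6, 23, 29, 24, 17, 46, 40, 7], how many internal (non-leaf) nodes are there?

Tree built from: [6, 23, 29, 24, 17, 46, 40, 7]
Tree (level-order array): [6, None, 23, 17, 29, 7, None, 24, 46, None, None, None, None, 40]
Rule: An internal node has at least one child.
Per-node child counts:
  node 6: 1 child(ren)
  node 23: 2 child(ren)
  node 17: 1 child(ren)
  node 7: 0 child(ren)
  node 29: 2 child(ren)
  node 24: 0 child(ren)
  node 46: 1 child(ren)
  node 40: 0 child(ren)
Matching nodes: [6, 23, 17, 29, 46]
Count of internal (non-leaf) nodes: 5


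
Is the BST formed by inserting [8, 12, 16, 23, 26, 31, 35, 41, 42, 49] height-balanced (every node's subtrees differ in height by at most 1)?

Tree (level-order array): [8, None, 12, None, 16, None, 23, None, 26, None, 31, None, 35, None, 41, None, 42, None, 49]
Definition: a tree is height-balanced if, at every node, |h(left) - h(right)| <= 1 (empty subtree has height -1).
Bottom-up per-node check:
  node 49: h_left=-1, h_right=-1, diff=0 [OK], height=0
  node 42: h_left=-1, h_right=0, diff=1 [OK], height=1
  node 41: h_left=-1, h_right=1, diff=2 [FAIL (|-1-1|=2 > 1)], height=2
  node 35: h_left=-1, h_right=2, diff=3 [FAIL (|-1-2|=3 > 1)], height=3
  node 31: h_left=-1, h_right=3, diff=4 [FAIL (|-1-3|=4 > 1)], height=4
  node 26: h_left=-1, h_right=4, diff=5 [FAIL (|-1-4|=5 > 1)], height=5
  node 23: h_left=-1, h_right=5, diff=6 [FAIL (|-1-5|=6 > 1)], height=6
  node 16: h_left=-1, h_right=6, diff=7 [FAIL (|-1-6|=7 > 1)], height=7
  node 12: h_left=-1, h_right=7, diff=8 [FAIL (|-1-7|=8 > 1)], height=8
  node 8: h_left=-1, h_right=8, diff=9 [FAIL (|-1-8|=9 > 1)], height=9
Node 41 violates the condition: |-1 - 1| = 2 > 1.
Result: Not balanced
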